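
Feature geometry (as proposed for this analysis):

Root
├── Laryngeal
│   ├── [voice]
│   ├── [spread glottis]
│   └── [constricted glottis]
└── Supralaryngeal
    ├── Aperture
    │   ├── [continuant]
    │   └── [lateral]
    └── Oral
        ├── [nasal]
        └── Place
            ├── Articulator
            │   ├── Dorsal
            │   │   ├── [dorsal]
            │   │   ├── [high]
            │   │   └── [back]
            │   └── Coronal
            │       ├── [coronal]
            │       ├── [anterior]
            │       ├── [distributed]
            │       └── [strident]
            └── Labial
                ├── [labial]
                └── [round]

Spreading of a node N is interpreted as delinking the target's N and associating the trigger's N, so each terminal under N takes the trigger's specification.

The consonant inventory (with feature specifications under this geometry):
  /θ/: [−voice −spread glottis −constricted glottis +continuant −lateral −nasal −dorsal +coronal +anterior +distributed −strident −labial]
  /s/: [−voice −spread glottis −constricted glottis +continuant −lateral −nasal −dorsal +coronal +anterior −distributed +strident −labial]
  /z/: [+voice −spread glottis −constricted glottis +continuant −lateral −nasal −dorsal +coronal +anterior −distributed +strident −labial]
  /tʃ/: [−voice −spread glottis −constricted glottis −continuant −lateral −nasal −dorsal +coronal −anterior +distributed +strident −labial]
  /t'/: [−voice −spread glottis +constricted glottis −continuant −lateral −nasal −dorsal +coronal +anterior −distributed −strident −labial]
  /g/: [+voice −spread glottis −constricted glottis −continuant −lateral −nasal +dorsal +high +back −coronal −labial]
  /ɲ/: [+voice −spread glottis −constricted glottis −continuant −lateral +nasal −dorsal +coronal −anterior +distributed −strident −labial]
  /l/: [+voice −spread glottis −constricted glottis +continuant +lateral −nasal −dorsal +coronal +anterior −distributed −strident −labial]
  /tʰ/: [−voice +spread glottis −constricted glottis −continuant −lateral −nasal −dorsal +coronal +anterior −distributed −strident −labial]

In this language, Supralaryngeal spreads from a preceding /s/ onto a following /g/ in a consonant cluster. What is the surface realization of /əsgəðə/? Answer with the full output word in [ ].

[əszəðə]

Terminals under Supralaryngeal in this geometry: [continuant], [lateral], [nasal], [dorsal], [high], [back], [coronal], [anterior], [distributed], [strident], [labial], [round].
After delinking /g/'s Supralaryngeal and linking /s/'s, the affected terminals become [+continuant], [−lateral], [−nasal], [−dorsal], [+coronal], [+anterior], [−distributed], [+strident], [−labial]; [voice], [spread glottis], [constricted glottis] (outside Supralaryngeal) are retained from /g/.
Among the inventory, only /z/ has exactly this specification, giving the surface form [əszəðə].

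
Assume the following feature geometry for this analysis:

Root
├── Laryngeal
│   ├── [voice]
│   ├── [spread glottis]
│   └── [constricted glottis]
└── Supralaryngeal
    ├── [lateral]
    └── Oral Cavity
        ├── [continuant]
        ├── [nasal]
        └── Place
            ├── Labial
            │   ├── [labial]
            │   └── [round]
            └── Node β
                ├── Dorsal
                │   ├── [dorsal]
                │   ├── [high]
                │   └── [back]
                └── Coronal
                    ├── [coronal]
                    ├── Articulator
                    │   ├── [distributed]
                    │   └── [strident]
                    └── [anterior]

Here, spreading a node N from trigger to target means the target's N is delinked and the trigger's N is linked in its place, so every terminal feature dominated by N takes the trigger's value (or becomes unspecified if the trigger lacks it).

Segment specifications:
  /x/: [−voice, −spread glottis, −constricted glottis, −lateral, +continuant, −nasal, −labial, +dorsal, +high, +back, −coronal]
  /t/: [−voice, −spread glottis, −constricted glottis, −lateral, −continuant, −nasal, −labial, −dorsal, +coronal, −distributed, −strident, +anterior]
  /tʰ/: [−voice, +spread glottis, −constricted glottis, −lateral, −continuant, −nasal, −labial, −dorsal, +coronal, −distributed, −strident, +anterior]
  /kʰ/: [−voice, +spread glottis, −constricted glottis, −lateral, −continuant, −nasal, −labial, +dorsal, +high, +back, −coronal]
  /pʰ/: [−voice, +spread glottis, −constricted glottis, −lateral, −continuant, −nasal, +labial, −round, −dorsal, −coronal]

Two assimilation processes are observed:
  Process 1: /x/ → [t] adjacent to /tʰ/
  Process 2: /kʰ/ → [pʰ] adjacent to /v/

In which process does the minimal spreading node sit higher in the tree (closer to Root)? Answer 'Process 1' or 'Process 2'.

In Process 1, [continuant], [coronal], [anterior], [distributed], [strident], [dorsal], [high], [back] change, so the minimal spreading node is Oral Cavity at depth 2.
Process 2: the features that change are [labial], [round], [dorsal], [high], [back]; the minimal node is Place (depth 3).
Oral Cavity (depth 2) sits above Place (depth 3), making Process 1 the one with the higher spreading node.

Process 1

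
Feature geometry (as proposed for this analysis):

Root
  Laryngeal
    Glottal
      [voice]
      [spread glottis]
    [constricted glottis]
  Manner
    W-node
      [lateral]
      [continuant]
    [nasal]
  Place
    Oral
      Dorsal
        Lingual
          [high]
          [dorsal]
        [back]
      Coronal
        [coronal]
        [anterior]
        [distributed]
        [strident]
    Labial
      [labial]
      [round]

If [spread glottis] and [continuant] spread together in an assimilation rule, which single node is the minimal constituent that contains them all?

[spread glottis] lies under Glottal (below Laryngeal).
[continuant] lies under W-node (below Manner).
The listed terminals split across distinct daughters of Root, so Root itself is the smallest node containing them all.

Root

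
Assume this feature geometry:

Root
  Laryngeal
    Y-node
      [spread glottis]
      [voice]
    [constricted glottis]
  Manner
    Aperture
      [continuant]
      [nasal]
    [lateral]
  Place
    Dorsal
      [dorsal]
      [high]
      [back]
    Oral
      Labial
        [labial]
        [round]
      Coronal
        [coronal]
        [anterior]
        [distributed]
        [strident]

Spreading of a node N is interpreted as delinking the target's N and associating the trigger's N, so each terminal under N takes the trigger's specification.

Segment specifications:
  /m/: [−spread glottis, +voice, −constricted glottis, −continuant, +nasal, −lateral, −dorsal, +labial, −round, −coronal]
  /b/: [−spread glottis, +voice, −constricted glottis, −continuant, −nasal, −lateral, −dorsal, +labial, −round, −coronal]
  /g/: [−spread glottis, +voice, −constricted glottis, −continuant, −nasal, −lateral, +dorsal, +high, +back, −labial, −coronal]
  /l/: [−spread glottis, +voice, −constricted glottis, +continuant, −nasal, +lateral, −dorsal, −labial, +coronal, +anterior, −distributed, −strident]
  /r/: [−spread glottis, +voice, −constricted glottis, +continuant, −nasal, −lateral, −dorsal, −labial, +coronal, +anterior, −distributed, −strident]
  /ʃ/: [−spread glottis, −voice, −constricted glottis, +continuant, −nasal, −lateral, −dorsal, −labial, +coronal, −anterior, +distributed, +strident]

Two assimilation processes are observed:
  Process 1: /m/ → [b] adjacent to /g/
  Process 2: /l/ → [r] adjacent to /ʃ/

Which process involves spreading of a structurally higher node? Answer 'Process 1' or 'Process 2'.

Process 2

Process 1: the feature that changes is [nasal]; the minimal node is [nasal] (depth 3).
Process 2 alters [lateral]; the lowest dominating node is [lateral] (depth 2 from Root).
Depth 2 < depth 3; Process 2 involves the structurally higher constituent [lateral].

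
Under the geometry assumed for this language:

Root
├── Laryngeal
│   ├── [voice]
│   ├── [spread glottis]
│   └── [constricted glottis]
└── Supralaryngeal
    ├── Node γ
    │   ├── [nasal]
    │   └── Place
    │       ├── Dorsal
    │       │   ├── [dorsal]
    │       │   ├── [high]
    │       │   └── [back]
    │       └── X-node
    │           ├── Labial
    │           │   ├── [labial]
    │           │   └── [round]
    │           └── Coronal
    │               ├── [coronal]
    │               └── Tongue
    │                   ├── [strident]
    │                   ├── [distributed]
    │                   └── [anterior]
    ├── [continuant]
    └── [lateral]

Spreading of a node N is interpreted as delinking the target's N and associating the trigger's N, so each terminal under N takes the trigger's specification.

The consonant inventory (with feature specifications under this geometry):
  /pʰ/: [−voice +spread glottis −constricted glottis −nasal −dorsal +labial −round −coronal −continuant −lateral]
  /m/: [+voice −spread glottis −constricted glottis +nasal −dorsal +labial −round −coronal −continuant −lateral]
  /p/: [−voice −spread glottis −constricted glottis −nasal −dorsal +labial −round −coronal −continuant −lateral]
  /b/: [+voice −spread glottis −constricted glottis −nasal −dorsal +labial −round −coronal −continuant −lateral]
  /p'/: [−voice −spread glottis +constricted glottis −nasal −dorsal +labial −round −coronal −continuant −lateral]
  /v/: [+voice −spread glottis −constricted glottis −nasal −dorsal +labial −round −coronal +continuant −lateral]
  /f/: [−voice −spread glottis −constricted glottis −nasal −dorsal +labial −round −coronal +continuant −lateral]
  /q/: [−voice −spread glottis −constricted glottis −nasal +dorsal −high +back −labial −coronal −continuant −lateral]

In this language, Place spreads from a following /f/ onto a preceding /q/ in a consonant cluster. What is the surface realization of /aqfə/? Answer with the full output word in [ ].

[apfə]

Terminals under Place in this geometry: [dorsal], [high], [back], [labial], [round], [coronal], [strident], [distributed], [anterior].
Spreading Place from /f/ onto /q/ replaces those values with /f/'s: [−dorsal], [+labial], [−round], [−coronal]. Features outside Place ([voice], [spread glottis], [constricted glottis], …) stay as in /q/.
The resulting bundle matches /p/ in the inventory; substituting it for /q/ gives [apfə].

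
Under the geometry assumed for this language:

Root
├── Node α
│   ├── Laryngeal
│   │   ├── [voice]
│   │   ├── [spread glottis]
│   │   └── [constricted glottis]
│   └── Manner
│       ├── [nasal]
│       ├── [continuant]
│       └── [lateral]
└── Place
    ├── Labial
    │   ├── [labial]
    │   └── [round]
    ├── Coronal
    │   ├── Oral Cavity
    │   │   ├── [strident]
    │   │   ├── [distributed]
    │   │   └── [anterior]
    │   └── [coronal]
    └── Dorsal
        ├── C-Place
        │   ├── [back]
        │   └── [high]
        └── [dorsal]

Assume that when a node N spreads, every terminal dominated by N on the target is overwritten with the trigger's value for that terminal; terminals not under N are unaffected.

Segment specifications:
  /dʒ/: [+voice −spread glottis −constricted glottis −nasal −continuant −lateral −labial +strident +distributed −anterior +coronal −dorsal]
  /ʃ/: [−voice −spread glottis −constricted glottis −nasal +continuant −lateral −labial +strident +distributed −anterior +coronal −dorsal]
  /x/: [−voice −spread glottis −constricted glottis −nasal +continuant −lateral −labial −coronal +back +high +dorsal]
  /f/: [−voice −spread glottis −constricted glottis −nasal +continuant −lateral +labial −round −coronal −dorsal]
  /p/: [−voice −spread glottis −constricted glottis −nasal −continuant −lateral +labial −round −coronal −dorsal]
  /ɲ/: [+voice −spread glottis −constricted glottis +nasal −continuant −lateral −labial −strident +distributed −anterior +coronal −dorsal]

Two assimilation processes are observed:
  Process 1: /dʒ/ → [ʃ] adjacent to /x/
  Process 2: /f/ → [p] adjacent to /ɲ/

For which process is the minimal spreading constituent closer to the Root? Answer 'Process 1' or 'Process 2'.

Process 1

Process 1 alters [voice], [continuant]; the lowest common ancestor is Node α (depth 1 from Root).
Process 2: the feature that changes is [continuant]; the minimal node is [continuant] (depth 3).
Node α is closer to Root than [continuant], so Process 1 spreads the higher node.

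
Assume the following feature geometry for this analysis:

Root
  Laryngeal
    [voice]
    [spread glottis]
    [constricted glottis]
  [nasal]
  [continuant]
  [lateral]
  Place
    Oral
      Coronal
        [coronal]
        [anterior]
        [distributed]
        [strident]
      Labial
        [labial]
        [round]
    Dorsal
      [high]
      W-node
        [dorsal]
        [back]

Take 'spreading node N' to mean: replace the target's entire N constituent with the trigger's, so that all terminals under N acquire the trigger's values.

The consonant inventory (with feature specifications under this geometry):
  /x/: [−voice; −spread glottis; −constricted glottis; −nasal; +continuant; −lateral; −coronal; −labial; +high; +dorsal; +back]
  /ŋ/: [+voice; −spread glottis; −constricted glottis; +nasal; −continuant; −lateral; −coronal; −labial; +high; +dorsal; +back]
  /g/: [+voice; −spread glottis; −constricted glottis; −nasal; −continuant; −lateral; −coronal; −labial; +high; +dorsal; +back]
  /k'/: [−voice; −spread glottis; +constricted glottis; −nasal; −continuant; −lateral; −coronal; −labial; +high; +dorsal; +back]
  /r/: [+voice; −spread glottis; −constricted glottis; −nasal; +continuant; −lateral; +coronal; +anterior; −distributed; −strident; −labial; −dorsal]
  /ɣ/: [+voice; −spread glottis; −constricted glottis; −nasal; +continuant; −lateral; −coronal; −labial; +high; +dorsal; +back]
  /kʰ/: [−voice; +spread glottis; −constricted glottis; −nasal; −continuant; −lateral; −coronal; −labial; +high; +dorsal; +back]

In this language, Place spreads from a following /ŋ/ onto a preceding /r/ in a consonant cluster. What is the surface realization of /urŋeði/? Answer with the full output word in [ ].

Terminals under Place in this geometry: [coronal], [anterior], [distributed], [strident], [labial], [round], [high], [dorsal], [back].
After delinking /r/'s Place and linking /ŋ/'s, the affected terminals become [−coronal], [−labial], [+high], [+dorsal], [+back]; [voice], [spread glottis], [constricted glottis], … (outside Place) are retained from /r/.
The resulting bundle matches /ɣ/ in the inventory; substituting it for /r/ gives [uɣŋeði].

[uɣŋeði]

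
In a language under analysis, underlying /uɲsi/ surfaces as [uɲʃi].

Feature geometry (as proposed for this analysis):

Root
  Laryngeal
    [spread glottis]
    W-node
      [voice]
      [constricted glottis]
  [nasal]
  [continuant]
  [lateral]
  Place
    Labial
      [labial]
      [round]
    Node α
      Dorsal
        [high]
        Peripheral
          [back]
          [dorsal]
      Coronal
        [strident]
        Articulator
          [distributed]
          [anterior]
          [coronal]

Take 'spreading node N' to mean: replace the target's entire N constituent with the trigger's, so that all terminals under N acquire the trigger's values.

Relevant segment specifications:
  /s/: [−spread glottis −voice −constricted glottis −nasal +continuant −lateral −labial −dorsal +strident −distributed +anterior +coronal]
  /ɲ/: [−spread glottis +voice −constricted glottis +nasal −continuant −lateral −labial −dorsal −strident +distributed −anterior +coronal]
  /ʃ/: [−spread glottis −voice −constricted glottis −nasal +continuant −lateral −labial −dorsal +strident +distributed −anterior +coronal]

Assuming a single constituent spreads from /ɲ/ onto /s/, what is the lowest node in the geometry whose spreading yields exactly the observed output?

Articulator

/s/ and [ʃ] differ in [anterior], [distributed]; every other specified feature is identical.
The smallest constituent containing every changed terminal is Articulator — each of its daughters lacks at least one of the affected features.
Delinking /s/'s Articulator and associating /ɲ/'s Articulator gives precisely the feature bundle of [ʃ].
Since [strident] is preserved even though /ɲ/ disagrees there, no node above Articulator spread.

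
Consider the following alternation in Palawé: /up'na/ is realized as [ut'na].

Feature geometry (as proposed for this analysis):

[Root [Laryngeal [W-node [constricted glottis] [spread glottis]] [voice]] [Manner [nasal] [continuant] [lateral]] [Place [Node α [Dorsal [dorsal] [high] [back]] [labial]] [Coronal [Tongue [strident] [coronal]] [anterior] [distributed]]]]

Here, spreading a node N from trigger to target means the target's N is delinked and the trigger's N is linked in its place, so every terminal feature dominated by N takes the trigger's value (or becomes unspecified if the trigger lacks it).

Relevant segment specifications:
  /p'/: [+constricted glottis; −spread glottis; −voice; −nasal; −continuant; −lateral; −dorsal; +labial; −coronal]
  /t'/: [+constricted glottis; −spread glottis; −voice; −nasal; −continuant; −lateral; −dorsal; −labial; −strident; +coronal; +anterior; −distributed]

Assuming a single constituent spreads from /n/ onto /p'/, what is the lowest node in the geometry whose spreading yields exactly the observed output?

The alternation /p'/ → [t'] changes [labial], [coronal], [anterior], [distributed], [strident] and nothing else.
Tracing each changed feature up the tree, the paths first meet at Place; any lower node misses at least one of them.
Spreading Place from /n/ overwrites each of those terminals with /n/'s values, yielding exactly [t'].
Had Root spread, [voice], [nasal] would have taken /n/'s values; they stay as in /p'/, confirming the spreading constituent is exactly Place.

Place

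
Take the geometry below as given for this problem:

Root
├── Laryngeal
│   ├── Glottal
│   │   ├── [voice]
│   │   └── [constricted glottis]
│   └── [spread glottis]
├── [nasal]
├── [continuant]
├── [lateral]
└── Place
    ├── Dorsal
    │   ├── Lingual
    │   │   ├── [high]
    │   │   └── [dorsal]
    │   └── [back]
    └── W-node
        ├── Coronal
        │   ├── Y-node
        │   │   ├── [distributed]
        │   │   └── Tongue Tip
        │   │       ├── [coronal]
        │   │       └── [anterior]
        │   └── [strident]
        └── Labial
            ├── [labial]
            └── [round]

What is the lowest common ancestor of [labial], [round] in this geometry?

Labial

[labial] is immediately dominated by Labial.
[round] is immediately dominated by Labial.
The listed terminals split across distinct daughters of Labial, so Labial itself is the smallest node containing them all.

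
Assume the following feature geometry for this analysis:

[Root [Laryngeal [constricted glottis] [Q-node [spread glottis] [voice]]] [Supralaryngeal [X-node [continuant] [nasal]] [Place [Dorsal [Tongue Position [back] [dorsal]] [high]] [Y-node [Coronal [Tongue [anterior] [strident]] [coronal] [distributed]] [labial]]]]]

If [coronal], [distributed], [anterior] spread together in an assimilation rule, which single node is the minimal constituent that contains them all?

Coronal

[coronal] is immediately dominated by Coronal.
[distributed] is immediately dominated by Coronal.
[anterior] is immediately dominated by Tongue.
The listed terminals split across distinct daughters of Coronal, so Coronal itself is the smallest node containing them all.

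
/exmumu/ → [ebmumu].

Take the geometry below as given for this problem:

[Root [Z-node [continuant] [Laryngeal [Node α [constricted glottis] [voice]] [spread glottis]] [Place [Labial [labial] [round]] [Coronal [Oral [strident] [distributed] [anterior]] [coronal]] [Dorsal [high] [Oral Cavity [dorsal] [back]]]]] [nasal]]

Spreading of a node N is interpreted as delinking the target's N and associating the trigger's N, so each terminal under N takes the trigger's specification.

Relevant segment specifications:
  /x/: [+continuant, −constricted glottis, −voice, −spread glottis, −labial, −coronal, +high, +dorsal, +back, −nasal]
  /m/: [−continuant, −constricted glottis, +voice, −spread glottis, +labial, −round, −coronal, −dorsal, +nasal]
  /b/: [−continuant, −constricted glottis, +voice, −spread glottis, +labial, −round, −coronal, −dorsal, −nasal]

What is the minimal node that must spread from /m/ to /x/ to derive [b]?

The alternation /x/ → [b] changes [voice], [continuant], [labial], [round], [dorsal], [high], [back] and nothing else.
In this geometry the lowest node dominating all of them is Z-node: every daughter of Z-node dominates only a proper subset, so no lower node suffices.
Spreading Z-node from /m/ overwrites each of those terminals with /m/'s values, yielding exactly [b].
Since [nasal] is preserved even though /m/ disagrees there, no node above Z-node spread.

Z-node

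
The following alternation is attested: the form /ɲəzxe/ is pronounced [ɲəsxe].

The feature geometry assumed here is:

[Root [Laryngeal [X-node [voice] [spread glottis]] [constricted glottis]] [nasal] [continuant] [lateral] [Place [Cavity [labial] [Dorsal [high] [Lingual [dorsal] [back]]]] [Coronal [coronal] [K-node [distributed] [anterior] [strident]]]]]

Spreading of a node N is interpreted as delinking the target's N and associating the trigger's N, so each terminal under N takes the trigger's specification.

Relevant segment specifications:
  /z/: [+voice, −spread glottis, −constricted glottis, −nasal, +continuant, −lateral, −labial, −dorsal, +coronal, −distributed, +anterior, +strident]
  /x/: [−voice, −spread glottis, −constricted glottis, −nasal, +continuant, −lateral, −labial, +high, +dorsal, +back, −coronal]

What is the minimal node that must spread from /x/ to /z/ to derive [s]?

[voice]

/z/ and [s] differ in [voice]; every other specified feature is identical.
Since just one terminal is affected and it takes /x/'s value, spreading the terminal [voice] alone is sufficient and minimal.
Features on which the two segments disagree outside [voice], such as [dorsal], [coronal], are unchanged — nothing dominating them spread, and [voice] is the minimal sufficient constituent.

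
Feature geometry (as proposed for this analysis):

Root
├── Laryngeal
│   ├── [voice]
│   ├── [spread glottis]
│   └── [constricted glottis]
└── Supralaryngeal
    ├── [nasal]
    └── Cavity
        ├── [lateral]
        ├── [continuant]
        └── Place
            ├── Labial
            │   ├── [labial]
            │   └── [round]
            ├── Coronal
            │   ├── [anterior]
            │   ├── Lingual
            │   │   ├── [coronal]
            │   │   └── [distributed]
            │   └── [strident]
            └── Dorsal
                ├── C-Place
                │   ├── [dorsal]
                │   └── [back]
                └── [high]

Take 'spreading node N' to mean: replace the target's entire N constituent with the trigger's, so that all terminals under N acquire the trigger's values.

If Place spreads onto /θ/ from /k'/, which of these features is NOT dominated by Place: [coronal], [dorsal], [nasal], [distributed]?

[nasal]

The terminals dominated by Place are [labial], [round], [anterior], [coronal], [distributed], [strident], [dorsal], [back], [high].
Of the listed options, [dorsal], [coronal], [distributed] are among these and would be overwritten by spreading Place.
[nasal] attaches under Supralaryngeal, not under Place, so /θ/ retains its own value for [nasal].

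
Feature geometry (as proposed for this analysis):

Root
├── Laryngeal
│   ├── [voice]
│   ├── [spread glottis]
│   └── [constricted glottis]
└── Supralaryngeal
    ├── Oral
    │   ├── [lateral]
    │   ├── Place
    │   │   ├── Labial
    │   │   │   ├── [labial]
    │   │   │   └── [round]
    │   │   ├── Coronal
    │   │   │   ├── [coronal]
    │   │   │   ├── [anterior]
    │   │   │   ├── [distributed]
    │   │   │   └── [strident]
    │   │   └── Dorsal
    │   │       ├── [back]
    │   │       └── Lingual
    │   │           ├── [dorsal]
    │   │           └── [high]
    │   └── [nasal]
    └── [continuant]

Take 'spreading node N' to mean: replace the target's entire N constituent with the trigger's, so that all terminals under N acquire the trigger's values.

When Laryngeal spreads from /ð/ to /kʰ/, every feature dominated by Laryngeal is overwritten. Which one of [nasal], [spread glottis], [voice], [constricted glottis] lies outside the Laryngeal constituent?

[nasal]

Under this geometry, Laryngeal contains [voice], [spread glottis], [constricted glottis].
Spreading Laryngeal replaces [spread glottis], [voice], [constricted glottis] with the trigger's values, since each sits inside the Laryngeal constituent.
But [nasal] is a dependent of Oral, outside Laryngeal; it is therefore untouched by the spreading.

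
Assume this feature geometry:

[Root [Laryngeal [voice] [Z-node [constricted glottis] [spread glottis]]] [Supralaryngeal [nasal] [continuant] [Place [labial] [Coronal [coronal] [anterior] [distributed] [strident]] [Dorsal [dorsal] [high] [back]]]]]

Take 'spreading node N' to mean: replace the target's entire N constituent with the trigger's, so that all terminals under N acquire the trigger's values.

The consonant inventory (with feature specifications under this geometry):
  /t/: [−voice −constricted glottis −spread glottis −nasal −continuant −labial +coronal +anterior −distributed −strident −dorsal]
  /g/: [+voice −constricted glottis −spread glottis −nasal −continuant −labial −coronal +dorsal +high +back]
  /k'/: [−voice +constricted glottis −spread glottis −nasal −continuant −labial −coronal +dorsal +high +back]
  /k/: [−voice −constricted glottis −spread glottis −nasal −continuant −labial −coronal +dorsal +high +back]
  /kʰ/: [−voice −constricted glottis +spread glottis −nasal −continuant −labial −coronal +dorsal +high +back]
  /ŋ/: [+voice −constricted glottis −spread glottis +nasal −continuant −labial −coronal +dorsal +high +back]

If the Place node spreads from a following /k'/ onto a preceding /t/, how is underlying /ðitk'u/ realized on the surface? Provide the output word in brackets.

Terminals under Place in this geometry: [labial], [coronal], [anterior], [distributed], [strident], [dorsal], [high], [back].
The target acquires /k'/'s values for everything under Place — [−labial], [−coronal], [+dorsal], [+high], [+back] — while keeping its own [voice], [constricted glottis], [spread glottis], ….
The resulting bundle matches /k/ in the inventory; substituting it for /t/ gives [ðikk'u].

[ðikk'u]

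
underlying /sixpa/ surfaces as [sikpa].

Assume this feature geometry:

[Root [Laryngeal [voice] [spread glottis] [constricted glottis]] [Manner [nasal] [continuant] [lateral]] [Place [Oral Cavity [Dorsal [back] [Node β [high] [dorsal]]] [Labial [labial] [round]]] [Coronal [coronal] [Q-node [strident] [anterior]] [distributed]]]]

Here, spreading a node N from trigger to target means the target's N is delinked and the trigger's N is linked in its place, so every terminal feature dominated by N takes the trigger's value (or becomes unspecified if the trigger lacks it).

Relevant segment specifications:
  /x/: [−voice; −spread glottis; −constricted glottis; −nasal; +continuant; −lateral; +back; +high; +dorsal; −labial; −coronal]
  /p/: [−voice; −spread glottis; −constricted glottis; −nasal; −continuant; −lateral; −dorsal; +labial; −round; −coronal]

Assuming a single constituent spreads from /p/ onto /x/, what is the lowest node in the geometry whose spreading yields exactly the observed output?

[continuant]

The alternation /x/ → [k] changes [continuant] and nothing else.
Since just one terminal is affected and it takes /p/'s value, spreading the terminal [continuant] alone is sufficient and minimal.
[dorsal], [labial] stay as in /x/ although /p/ differs there, so no node dominating them spread; among the remaining candidates [continuant] is the lowest that derives the output.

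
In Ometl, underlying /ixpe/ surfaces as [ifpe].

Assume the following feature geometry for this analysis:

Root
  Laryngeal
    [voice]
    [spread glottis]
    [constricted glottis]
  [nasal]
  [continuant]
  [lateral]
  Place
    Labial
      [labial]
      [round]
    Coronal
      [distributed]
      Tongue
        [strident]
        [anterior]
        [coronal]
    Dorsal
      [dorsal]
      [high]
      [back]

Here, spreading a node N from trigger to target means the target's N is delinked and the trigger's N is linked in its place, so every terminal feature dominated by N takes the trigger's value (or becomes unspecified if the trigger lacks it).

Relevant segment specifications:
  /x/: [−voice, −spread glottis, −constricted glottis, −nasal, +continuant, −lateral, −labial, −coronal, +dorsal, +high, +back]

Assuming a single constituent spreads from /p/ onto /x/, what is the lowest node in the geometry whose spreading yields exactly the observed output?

Place

Feature comparison: [labial], [round], [dorsal], [high], [back] differ between /x/ and [f]; the remaining terminals match.
These terminals are all dominated by Place, and no proper subconstituent of Place covers them all; Place is their lowest common ancestor.
Delinking /x/'s Place and associating /p/'s Place gives precisely the feature bundle of [f].
[continuant] — on which /p/ differs from /x/ — is unchanged, so Root cannot have spread; the constituent is no larger than Place.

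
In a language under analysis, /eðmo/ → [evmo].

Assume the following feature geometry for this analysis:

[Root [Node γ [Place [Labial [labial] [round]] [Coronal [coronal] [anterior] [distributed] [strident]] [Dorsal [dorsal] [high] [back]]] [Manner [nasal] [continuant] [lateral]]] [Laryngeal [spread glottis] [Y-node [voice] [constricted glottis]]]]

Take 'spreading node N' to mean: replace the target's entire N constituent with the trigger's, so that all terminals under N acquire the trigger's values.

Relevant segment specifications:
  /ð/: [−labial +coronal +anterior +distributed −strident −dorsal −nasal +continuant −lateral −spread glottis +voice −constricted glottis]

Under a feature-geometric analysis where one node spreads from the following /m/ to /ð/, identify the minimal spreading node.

Feature comparison: [labial], [round], [coronal], [anterior], [distributed], [strident] differ between /ð/ and [v]; the remaining terminals match.
Tracing each changed feature up the tree, the paths first meet at Place; any lower node misses at least one of them.
Spreading Place from /m/ overwrites each of those terminals with /m/'s values, yielding exactly [v].
Since [nasal], [continuant] are preserved even though /m/ disagrees there, no node above Place spread.

Place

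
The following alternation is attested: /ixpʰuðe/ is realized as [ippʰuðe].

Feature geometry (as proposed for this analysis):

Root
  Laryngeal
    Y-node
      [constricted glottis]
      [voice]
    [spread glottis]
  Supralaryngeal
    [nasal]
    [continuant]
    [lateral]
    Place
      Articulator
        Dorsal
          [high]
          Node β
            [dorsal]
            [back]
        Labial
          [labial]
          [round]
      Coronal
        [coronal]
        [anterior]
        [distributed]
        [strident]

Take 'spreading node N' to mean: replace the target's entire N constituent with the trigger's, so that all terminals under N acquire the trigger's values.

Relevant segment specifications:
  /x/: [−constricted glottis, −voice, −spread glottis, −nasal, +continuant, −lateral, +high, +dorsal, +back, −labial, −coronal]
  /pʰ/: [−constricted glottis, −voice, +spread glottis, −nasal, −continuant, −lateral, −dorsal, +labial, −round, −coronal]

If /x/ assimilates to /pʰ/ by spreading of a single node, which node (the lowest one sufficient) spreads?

Supralaryngeal

The alternation /x/ → [p] changes [continuant], [labial], [round], [dorsal], [high], [back] and nothing else.
Tracing each changed feature up the tree, the paths first meet at Supralaryngeal; any lower node misses at least one of them.
Delinking /x/'s Supralaryngeal and associating /pʰ/'s Supralaryngeal gives precisely the feature bundle of [p].
Had Root spread, [spread glottis] would have taken /pʰ/'s value; it stays as in /x/, confirming the spreading constituent is exactly Supralaryngeal.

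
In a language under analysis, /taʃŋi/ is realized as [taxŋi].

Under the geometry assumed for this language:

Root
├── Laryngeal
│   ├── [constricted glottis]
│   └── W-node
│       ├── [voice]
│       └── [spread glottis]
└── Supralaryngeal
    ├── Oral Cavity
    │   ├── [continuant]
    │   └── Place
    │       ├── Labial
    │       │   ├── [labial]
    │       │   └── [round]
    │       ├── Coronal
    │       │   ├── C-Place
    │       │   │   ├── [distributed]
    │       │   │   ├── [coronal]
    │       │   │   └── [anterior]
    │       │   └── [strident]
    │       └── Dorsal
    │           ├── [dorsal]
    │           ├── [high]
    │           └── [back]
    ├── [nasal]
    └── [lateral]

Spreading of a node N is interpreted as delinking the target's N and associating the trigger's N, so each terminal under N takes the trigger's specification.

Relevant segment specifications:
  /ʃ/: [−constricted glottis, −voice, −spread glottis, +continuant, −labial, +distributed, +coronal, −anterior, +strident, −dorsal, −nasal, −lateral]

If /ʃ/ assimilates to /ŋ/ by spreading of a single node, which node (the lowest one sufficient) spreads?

/ʃ/ and [x] differ in [coronal], [anterior], [distributed], [strident], [dorsal], [high], [back]; every other specified feature is identical.
Tracing each changed feature up the tree, the paths first meet at Place; any lower node misses at least one of them.
Delinking /ʃ/'s Place and associating /ŋ/'s Place gives precisely the feature bundle of [x].
[continuant] — on which /ŋ/ differs from /ʃ/ — is unchanged, so neither Oral Cavity nor anything higher can have spread; the constituent is no larger than Place.

Place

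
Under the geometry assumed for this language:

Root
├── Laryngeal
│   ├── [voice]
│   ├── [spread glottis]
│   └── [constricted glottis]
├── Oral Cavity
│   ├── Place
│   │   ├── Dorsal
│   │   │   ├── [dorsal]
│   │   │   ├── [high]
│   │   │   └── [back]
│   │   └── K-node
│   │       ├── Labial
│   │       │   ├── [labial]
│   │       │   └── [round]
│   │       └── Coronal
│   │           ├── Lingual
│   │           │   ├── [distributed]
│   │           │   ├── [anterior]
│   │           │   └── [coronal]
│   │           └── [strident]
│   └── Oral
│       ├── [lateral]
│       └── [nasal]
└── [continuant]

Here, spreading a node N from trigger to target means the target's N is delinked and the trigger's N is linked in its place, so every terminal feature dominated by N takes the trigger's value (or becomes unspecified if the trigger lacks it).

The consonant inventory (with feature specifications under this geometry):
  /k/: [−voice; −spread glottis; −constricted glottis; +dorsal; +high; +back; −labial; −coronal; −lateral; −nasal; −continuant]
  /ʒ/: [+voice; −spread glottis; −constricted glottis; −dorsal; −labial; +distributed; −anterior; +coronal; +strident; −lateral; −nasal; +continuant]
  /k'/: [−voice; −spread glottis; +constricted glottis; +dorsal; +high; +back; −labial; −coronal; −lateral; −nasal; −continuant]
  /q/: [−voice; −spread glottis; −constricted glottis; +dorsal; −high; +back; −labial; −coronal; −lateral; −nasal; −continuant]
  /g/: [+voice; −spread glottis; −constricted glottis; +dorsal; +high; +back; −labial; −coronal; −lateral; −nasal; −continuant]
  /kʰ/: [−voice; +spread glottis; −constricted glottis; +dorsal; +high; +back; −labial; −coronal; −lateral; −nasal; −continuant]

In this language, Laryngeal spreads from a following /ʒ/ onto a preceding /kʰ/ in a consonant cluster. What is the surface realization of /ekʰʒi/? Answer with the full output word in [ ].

[egʒi]

The Laryngeal node dominates the terminals [voice], [spread glottis], [constricted glottis].
After delinking /kʰ/'s Laryngeal and linking /ʒ/'s, the affected terminals become [+voice], [−spread glottis], [−constricted glottis]; [dorsal], [high], [back], … (outside Laryngeal) are retained from /kʰ/.
Among the inventory, only /g/ has exactly this specification, giving the surface form [egʒi].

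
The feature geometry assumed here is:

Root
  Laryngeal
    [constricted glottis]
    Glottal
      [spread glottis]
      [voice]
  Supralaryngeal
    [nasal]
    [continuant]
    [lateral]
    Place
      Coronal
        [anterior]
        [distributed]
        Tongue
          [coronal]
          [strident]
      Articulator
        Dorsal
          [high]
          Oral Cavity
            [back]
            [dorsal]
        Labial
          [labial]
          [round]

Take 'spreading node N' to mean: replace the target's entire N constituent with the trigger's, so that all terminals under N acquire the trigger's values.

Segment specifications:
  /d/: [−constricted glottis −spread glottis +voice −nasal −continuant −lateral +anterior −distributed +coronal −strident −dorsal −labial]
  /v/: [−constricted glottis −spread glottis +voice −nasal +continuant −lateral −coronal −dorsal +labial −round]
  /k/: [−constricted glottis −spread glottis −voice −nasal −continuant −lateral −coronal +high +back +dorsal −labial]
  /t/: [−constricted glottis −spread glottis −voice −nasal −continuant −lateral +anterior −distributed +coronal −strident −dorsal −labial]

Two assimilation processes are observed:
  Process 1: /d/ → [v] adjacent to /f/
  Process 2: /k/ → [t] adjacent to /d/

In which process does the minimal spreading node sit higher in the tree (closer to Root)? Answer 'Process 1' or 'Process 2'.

In Process 1, [continuant], [labial], [round], [coronal], [anterior], [distributed], [strident] change, so the minimal spreading node is Supralaryngeal at depth 1.
Process 2: the features that change are [coronal], [anterior], [distributed], [strident], [dorsal], [high], [back]; the minimal node is Place (depth 2).
Depth 1 < depth 2; Process 1 involves the structurally higher constituent Supralaryngeal.

Process 1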